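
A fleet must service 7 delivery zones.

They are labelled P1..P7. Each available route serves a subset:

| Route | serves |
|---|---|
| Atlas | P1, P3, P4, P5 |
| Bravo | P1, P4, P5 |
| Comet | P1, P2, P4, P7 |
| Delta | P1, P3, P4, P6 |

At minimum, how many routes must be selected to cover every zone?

Take {Atlas, Comet, Delta}. Their union is {P1, P2, P3, P4, P5, P6, P7}, which is all 7 zones.
Only Comet contains P2, so Comet is forced; the remaining 3 zones need at least 2 more routes (each remaining route adds at most 2) — so at least 3 routes are needed, and 3 is optimal.

3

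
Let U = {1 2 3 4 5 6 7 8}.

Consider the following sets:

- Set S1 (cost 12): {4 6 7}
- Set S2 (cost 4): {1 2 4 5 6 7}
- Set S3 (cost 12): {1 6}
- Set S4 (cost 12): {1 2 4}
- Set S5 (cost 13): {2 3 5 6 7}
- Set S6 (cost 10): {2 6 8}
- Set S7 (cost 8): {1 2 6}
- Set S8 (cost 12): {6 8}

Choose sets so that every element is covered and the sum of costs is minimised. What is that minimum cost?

27

S2, S5, S6 together cover every element (S2 ∪ S5 ∪ S6 = {1, 2, 3, 4, 5, 6, 7, 8}); total cost 4 + 13 + 10 = 27.
No covering selection has total cost below 27.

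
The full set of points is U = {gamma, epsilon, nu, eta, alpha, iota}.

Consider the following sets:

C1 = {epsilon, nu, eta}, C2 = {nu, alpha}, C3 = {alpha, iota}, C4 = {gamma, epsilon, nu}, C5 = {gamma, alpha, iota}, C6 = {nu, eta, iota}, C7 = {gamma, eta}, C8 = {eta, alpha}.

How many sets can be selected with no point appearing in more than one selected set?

2

C1, C5 are pairwise disjoint (C1={epsilon,nu,eta}; C5={gamma,alpha,iota}).
Every remaining set overlaps one of these, and no 3 of the listed sets are pairwise disjoint, so 2 is the maximum.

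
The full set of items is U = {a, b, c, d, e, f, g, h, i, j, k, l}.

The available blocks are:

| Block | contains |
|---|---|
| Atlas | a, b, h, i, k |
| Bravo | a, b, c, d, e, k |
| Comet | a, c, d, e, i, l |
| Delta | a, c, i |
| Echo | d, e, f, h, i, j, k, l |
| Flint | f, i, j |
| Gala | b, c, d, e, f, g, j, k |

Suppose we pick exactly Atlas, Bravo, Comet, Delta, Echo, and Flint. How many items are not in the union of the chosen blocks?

Union of Atlas, Bravo, Comet, Delta, Echo, Flint = {a, b, c, d, e, f, h, i, j, k, l}.
Not covered: g — 1 item.

1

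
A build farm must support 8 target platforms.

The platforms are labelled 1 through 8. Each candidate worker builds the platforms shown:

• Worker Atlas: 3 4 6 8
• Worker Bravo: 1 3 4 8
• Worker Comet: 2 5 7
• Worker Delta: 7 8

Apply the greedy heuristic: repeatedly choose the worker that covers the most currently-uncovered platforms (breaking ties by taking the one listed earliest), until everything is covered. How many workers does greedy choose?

3

Greedy: pick Atlas (covers 4 new) → pick Comet (covers 3 new) → pick Bravo (covers 1 new). Total picks: 3.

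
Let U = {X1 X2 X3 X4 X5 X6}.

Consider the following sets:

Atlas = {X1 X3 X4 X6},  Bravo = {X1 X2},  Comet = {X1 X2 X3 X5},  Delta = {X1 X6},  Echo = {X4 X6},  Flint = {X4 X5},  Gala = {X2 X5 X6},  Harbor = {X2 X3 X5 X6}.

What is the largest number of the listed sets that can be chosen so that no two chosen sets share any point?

Comet, Echo are pairwise disjoint (Comet={X1,X2,X3,X5}; Echo={X4,X6}).
Every remaining set overlaps one of these, and no 3 of the listed sets are pairwise disjoint, so 2 is the maximum.

2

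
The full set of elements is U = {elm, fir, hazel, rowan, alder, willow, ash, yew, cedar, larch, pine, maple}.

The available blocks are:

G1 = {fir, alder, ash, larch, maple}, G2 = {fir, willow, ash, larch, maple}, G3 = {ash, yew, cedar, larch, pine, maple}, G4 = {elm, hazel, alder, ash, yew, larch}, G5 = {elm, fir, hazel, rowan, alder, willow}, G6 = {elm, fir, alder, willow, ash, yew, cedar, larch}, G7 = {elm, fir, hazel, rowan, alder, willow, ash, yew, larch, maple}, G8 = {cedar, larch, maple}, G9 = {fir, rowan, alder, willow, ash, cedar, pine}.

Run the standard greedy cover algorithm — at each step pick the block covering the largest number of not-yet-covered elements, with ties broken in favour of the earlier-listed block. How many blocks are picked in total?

2

Greedy: pick G7 (covers 10 new) → pick G3 (covers 2 new). Total picks: 2.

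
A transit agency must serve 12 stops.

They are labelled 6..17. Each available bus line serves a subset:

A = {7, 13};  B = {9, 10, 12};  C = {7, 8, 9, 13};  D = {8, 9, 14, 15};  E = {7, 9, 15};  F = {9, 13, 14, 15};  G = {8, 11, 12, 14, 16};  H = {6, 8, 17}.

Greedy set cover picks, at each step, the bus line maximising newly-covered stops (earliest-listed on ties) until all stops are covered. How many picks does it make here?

Greedy: pick G (covers 5 new) → pick C (covers 3 new) → pick H (covers 2 new) → pick B (covers 1 new) → pick D (covers 1 new). Total picks: 5.

5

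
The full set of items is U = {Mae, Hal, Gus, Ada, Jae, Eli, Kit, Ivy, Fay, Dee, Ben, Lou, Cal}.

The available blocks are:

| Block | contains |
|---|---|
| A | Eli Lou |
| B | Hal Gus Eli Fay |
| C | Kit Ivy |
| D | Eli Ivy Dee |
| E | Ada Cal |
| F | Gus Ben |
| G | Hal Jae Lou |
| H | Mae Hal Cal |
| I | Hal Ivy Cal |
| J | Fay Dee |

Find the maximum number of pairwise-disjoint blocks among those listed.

5

A, C, E, F, J are pairwise disjoint (A={Eli,Lou}; C={Kit,Ivy}; E={Ada,Cal}; F={Gus,Ben}; J={Fay,Dee}).
Every remaining block overlaps one of these, and no 6 of the listed blocks are pairwise disjoint, so 5 is the maximum.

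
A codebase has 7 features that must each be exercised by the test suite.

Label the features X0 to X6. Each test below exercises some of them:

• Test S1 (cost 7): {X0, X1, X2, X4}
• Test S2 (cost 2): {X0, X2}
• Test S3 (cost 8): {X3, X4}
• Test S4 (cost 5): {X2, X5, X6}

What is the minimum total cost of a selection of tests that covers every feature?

S1, S3, S4 together cover every feature (S1 ∪ S3 ∪ S4 = {X0, X1, X2, X3, X4, X5, X6}); total cost 7 + 8 + 5 = 20.
The greedy pick S2, S4, S1, S3 costs 22; no covering selection beats 20.

20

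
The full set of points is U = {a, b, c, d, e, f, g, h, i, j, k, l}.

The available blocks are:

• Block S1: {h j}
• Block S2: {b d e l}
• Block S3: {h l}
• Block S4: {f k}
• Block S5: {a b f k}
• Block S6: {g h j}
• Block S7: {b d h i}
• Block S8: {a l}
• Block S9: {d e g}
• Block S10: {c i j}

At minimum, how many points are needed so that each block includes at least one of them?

4

T = {d, j, k, l} meets every block (each contains at least one member of T), and |T| = 4.
The blocks S3, S5, S9, S10 are pairwise disjoint, so any hitting set needs a separate point for each — at least 4. Hence 4 is optimal.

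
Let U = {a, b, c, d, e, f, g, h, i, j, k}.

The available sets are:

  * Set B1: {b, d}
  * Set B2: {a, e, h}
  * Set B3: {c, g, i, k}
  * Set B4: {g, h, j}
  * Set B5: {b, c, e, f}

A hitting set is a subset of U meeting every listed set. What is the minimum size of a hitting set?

Take T = {c, d, h}. Each listed set contains at least one of these, so T is a hitting set of size 3.
The sets B1, B2, B3 are pairwise disjoint, so any hitting set needs a separate element for each — at least 3. Hence 3 is optimal.

3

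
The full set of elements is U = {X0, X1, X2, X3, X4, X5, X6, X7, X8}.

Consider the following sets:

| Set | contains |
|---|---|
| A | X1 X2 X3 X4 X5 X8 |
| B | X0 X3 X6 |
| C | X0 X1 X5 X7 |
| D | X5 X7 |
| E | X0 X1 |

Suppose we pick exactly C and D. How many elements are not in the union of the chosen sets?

5

Union of C, D = {X0, X1, X5, X7}.
Not covered: X2, X3, X4, X6, X8 — 5 elements.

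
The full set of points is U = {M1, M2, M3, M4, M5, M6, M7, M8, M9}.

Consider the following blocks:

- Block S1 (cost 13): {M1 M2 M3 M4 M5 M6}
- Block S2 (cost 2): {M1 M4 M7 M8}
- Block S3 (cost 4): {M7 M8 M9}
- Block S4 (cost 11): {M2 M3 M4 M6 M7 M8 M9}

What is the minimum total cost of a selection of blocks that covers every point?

S1, S3 together cover every point (S1 ∪ S3 = {M1, M2, M3, M4, M5, M6, M7, M8, M9}); total cost 13 + 4 = 17.
The greedy pick S2, S4, S1 costs 26; no covering selection beats 17.

17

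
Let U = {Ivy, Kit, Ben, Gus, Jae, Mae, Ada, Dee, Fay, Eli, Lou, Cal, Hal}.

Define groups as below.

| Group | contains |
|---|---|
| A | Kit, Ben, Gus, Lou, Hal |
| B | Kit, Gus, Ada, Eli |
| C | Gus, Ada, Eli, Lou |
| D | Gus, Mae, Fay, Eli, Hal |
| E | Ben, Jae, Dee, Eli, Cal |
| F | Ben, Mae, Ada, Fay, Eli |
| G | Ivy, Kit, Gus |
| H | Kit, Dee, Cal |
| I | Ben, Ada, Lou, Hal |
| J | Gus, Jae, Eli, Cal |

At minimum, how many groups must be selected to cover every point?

4

Take {D, E, G, I}. Their union is {Ivy, Kit, Ben, Gus, Jae, Mae, Ada, Dee, Fay, Eli, Lou, Cal, Hal}, which is all 13 points.
No 3 of the 10 groups cover everything (all 120 combinations miss at least one point), so 4 is optimal.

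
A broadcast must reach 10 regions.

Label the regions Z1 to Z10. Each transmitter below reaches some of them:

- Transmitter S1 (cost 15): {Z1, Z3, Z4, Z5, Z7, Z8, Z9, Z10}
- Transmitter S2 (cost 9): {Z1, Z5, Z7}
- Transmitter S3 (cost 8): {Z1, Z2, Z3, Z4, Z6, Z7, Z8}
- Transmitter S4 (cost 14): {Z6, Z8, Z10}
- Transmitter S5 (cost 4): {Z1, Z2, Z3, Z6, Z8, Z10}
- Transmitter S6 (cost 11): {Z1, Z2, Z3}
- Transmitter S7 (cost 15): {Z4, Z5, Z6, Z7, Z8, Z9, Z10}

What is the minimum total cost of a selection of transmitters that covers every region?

19

S1, S5 together cover every region (S1 ∪ S5 = {Z1, Z2, Z3, Z4, Z5, Z6, Z7, Z8, Z9, Z10}); total cost 15 + 4 = 19.
No covering selection has total cost below 19.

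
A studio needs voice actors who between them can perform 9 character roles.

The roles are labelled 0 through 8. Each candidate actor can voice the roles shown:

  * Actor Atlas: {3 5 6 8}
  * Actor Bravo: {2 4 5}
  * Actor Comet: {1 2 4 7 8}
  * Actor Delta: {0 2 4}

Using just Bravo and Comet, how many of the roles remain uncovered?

3

Union of Bravo, Comet = {1, 2, 4, 5, 7, 8}.
Not covered: 0, 3, 6 — 3 roles.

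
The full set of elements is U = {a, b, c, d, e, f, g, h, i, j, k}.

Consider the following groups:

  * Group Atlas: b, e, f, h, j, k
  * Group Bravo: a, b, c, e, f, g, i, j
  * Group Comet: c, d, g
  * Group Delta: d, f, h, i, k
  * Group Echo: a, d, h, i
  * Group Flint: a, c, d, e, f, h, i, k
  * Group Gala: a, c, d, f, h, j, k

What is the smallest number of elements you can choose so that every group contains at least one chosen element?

The 2 elements {b, d} hit every group.
The groups Atlas, Comet are pairwise disjoint, so any hitting set needs a separate element for each — at least 2. Hence 2 is optimal.

2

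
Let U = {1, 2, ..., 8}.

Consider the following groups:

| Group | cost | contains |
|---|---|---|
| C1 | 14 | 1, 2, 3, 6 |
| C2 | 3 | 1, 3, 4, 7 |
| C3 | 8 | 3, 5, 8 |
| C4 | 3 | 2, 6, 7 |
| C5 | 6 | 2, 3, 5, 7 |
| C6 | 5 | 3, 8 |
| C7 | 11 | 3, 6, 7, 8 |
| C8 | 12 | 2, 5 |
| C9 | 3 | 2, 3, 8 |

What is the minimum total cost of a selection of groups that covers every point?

C2, C3, C4 together cover every point (C2 ∪ C3 ∪ C4 = {1, 2, 3, 4, 5, 6, 7, 8}); total cost 3 + 8 + 3 = 14.
The greedy pick C2, C4, C9, C5 costs 15; no covering selection beats 14.

14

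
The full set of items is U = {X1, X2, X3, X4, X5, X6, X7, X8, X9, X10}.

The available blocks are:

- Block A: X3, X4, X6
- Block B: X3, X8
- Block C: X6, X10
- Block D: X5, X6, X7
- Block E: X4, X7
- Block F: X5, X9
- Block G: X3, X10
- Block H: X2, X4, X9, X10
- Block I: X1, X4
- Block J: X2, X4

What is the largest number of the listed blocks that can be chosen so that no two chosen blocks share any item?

4

B, C, F, J are pairwise disjoint (B={X3,X8}; C={X6,X10}; F={X5,X9}; J={X2,X4}).
Every remaining block overlaps one of these, and no 5 of the listed blocks are pairwise disjoint, so 4 is the maximum.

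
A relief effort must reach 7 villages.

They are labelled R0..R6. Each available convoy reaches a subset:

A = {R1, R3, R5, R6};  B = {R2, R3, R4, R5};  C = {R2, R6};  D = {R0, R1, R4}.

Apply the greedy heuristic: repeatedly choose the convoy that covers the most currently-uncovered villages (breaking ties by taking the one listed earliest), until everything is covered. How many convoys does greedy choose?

3

Greedy: pick A (covers 4 new) → pick B (covers 2 new) → pick D (covers 1 new). Total picks: 3.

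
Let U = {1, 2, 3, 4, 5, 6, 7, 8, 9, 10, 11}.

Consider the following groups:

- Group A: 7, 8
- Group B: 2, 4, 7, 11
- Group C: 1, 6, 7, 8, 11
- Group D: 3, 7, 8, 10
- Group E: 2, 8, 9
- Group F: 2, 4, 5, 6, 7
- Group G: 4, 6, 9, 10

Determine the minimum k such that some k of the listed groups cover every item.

4

Take {C, D, F, G}. Their union is {1, 2, 3, 4, 5, 6, 7, 8, 9, 10, 11}, which is all 11 items.
No 3 of the 7 groups cover everything (all 35 combinations miss at least one item), so 4 is optimal.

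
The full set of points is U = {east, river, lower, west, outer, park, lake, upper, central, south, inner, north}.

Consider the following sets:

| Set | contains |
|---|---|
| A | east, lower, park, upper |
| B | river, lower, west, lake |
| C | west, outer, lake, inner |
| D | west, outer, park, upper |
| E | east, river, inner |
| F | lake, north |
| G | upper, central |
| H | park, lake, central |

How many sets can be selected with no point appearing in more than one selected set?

3

E, F, G are pairwise disjoint (E={east,river,inner}; F={lake,north}; G={upper,central}).
Every remaining set overlaps one of these, and no 4 of the listed sets are pairwise disjoint, so 3 is the maximum.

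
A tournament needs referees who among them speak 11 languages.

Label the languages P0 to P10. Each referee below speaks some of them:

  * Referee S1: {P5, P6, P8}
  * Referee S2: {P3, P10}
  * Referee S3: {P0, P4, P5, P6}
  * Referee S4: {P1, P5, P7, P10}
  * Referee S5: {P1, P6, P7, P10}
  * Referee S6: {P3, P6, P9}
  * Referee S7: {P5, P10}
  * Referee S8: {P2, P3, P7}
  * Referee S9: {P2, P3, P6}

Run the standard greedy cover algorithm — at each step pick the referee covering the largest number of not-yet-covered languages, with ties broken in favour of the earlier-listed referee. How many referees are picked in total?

Greedy: pick S3 (covers 4 new) → pick S4 (covers 3 new) → pick S6 (covers 2 new) → pick S1 (covers 1 new) → pick S8 (covers 1 new). Total picks: 5.

5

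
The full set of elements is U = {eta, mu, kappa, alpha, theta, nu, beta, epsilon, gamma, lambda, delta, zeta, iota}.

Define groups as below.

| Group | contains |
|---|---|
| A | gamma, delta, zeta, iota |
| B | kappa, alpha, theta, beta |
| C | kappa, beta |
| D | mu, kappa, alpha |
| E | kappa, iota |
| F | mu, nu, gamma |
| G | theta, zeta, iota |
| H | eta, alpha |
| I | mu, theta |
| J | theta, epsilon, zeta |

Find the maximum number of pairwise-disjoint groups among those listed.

C, F, H, J are pairwise disjoint (C={kappa,beta}; F={mu,nu,gamma}; H={eta,alpha}; J={theta,epsilon,zeta}).
Every remaining group overlaps one of these, and no 5 of the listed groups are pairwise disjoint, so 4 is the maximum.

4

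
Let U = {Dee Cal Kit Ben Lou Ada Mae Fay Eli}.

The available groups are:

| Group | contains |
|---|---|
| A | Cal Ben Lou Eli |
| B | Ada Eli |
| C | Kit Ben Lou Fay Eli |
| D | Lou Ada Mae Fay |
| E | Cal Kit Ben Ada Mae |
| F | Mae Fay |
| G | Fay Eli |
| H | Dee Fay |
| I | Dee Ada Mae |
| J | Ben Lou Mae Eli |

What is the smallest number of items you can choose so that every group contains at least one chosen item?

3

The 3 items {Mae, Fay, Eli} hit every group.
No choice of 2 items meets every group, so 3 is the minimum.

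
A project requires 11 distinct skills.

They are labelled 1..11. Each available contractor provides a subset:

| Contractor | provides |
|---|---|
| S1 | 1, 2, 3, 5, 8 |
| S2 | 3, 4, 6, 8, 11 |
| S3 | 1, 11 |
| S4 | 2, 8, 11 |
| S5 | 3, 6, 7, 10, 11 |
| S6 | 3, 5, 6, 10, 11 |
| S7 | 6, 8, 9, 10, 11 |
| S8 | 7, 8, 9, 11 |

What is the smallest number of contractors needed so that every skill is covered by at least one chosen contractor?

S1 and S2 and S5 and S8 together: S1 ∪ S2 ∪ S5 ∪ S8 = {1, 2, 3, 4, 5, 6, 7, 8, 9, 10, 11} — every skill is covered.
No 3 of the 8 contractors cover everything (all 56 combinations miss at least one skill), so 4 is optimal.

4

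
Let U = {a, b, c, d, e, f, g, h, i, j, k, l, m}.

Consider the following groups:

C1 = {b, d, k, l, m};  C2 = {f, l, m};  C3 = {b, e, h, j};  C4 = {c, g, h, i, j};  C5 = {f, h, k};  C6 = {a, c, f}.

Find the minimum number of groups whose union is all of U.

C1 and C3 and C4 and C6 together: C1 ∪ C3 ∪ C4 ∪ C6 = {a, b, c, d, e, f, g, h, i, j, k, l, m} — every item is covered.
Only C3 contains e, so C3 is forced; the remaining 9 items need at least 3 more groups (each remaining group adds at most 4) — so at least 4 groups are needed, and 4 is optimal.

4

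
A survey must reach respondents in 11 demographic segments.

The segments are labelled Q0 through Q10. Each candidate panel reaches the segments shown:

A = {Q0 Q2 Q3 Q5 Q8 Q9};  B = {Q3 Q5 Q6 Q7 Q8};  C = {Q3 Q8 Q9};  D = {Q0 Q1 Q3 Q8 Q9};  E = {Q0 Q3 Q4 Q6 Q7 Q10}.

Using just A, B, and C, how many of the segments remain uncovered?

3

Union of A, B, C = {Q0, Q2, Q3, Q5, Q6, Q7, Q8, Q9}.
Not covered: Q1, Q4, Q10 — 3 segments.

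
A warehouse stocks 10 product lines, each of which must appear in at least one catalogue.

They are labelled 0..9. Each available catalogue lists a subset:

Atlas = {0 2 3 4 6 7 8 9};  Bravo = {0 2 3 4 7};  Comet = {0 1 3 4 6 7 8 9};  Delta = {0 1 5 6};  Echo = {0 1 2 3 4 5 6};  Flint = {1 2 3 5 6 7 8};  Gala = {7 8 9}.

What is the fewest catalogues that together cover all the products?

Take {Comet, Echo}. Their union is {0, 1, 2, 3, 4, 5, 6, 7, 8, 9}, which is all 10 products.
No single catalogue has all 10 products (the largest, Atlas, has 8), so 2 is optimal.

2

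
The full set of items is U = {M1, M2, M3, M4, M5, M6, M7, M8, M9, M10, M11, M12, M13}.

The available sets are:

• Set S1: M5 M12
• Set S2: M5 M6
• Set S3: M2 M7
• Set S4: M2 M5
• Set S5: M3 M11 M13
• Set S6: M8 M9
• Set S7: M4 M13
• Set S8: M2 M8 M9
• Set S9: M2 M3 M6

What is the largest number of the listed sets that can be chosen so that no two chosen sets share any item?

S2, S3, S6, S7 are pairwise disjoint (S2={M5,M6}; S3={M2,M7}; S6={M8,M9}; S7={M4,M13}).
Every remaining set overlaps one of these, and no 5 of the listed sets are pairwise disjoint, so 4 is the maximum.

4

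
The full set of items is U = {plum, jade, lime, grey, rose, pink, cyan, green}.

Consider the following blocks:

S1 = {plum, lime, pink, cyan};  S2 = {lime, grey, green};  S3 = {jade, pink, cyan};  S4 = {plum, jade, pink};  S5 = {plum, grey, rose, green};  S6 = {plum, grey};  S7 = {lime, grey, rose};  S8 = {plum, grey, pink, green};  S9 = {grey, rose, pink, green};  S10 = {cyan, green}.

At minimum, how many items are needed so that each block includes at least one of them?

3

Take H = {jade, grey, cyan}. Each listed block contains at least one of these, so H is a hitting set of size 3.
The blocks S4, S7, S10 are pairwise disjoint, so any hitting set needs a separate item for each — at least 3. Hence 3 is optimal.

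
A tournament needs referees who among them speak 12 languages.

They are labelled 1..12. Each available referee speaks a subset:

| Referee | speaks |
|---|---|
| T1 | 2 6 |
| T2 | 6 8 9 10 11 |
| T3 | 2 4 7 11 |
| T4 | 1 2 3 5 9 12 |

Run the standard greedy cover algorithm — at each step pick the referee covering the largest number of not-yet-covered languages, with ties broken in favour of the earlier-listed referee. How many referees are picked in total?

Greedy: pick T4 (covers 6 new) → pick T2 (covers 4 new) → pick T3 (covers 2 new). Total picks: 3.

3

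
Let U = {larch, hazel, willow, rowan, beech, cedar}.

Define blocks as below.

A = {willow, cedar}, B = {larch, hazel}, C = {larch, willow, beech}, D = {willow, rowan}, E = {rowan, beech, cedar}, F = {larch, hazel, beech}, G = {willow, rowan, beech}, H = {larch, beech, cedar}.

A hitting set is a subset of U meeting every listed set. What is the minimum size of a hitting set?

Take T = {hazel, willow, beech}. Each listed block contains at least one of these, so T is a hitting set of size 3.
No choice of 2 items meets every block, so 3 is the minimum.

3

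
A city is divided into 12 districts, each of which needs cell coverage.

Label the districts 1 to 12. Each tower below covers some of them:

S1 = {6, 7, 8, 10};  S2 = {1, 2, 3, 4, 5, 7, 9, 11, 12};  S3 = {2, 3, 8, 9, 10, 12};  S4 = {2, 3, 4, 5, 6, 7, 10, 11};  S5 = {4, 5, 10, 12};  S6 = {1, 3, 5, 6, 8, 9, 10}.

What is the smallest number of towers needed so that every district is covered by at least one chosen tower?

2

Take {S2, S6}. Their union is {1, 2, 3, 4, 5, 6, 7, 8, 9, 10, 11, 12}, which is all 12 districts.
No single tower has all 12 districts (the largest, S2, has 9), so 2 is optimal.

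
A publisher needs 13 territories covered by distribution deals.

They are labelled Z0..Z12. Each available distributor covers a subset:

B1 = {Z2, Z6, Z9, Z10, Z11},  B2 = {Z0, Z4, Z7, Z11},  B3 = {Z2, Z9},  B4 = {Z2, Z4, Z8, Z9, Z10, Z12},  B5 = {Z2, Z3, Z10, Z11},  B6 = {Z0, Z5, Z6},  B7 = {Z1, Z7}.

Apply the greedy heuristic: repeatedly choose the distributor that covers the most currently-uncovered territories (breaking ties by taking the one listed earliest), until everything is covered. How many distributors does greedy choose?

5

Greedy: pick B4 (covers 6 new) → pick B2 (covers 3 new) → pick B6 (covers 2 new) → pick B5 (covers 1 new) → pick B7 (covers 1 new). Total picks: 5.
(The true minimum cover uses only 4 distributors, so greedy is not optimal here.)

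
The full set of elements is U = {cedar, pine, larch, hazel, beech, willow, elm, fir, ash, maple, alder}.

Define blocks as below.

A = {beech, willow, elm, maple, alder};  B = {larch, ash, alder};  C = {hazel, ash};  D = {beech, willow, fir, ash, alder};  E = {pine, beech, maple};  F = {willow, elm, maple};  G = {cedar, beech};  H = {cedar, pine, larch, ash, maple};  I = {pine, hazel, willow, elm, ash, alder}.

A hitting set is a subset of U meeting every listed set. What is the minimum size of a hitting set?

3

The 3 elements {beech, willow, ash} hit every block.
The blocks C, F, G are pairwise disjoint, so any hitting set needs a separate element for each — at least 3. Hence 3 is optimal.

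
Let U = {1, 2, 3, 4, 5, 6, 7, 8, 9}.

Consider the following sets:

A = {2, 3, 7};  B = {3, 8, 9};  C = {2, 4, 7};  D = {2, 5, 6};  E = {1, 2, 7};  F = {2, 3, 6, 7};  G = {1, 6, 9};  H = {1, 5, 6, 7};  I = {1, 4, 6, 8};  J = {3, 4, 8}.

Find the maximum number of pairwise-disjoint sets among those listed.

2

E, J are pairwise disjoint (E={1,2,7}; J={3,4,8}).
Every remaining set overlaps one of these, and no 3 of the listed sets are pairwise disjoint, so 2 is the maximum.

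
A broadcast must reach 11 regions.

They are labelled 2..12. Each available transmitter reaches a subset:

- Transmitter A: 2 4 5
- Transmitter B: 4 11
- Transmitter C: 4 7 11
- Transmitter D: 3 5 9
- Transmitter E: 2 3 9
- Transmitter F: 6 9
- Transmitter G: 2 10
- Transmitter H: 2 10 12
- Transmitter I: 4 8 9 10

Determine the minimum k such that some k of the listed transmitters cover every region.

C and D and F and H and I together: C ∪ D ∪ F ∪ H ∪ I = {2, 3, 4, 5, 6, 7, 8, 9, 10, 11, 12} — every region is covered.
Only I contains 8, so I is forced; the remaining 7 regions need at least 4 more transmitters (each remaining transmitter adds at most 2) — so at least 5 transmitters are needed, and 5 is optimal.

5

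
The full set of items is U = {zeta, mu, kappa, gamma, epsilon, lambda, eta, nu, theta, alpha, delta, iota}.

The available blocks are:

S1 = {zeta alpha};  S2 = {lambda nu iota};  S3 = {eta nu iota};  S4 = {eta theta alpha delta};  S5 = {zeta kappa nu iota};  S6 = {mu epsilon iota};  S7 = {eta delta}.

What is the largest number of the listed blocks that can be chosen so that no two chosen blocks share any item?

S1, S2, S7 are pairwise disjoint (S1={zeta,alpha}; S2={lambda,nu,iota}; S7={eta,delta}).
Every remaining block overlaps one of these, and no 4 of the listed blocks are pairwise disjoint, so 3 is the maximum.

3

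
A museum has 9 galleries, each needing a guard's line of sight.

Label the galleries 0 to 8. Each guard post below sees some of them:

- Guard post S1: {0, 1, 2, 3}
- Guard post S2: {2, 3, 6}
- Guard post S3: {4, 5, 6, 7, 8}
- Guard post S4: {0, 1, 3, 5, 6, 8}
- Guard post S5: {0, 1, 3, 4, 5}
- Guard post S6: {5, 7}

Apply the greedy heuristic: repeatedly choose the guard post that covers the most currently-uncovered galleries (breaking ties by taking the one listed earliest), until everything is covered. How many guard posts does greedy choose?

3

Greedy: pick S4 (covers 6 new) → pick S3 (covers 2 new) → pick S1 (covers 1 new). Total picks: 3.
(The true minimum cover uses only 2 guard posts, so greedy is not optimal here.)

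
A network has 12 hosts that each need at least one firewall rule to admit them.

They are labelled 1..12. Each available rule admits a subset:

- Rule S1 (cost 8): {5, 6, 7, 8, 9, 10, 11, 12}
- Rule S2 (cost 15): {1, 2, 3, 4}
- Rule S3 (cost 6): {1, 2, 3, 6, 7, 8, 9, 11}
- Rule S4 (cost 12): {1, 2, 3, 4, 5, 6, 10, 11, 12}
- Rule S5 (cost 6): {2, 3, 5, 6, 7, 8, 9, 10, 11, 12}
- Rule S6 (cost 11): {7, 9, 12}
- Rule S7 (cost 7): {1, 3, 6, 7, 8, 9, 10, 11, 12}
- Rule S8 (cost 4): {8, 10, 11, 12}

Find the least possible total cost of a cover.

S4, S5 together cover every host (S4 ∪ S5 = {1, 2, 3, 4, 5, 6, 7, 8, 9, 10, 11, 12}); total cost 12 + 6 = 18.
The greedy pick S5, S3, S4 costs 24; no covering selection beats 18.

18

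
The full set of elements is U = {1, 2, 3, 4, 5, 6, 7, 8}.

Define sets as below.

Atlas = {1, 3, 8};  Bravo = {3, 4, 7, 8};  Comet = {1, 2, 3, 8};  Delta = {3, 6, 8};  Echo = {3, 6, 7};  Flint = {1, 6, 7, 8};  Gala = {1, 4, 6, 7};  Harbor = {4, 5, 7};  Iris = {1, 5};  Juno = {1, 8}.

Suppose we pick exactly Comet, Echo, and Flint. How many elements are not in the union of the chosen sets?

2

Union of Comet, Echo, Flint = {1, 2, 3, 6, 7, 8}.
Not covered: 4, 5 — 2 elements.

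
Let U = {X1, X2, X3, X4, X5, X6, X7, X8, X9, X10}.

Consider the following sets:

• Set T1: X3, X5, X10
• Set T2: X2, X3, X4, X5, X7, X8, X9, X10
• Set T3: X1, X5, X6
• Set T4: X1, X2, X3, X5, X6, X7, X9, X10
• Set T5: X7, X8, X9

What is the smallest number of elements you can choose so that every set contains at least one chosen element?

2

The 2 elements {X5, X9} hit every set.
The sets T3, T5 are pairwise disjoint, so any hitting set needs a separate element for each — at least 2. Hence 2 is optimal.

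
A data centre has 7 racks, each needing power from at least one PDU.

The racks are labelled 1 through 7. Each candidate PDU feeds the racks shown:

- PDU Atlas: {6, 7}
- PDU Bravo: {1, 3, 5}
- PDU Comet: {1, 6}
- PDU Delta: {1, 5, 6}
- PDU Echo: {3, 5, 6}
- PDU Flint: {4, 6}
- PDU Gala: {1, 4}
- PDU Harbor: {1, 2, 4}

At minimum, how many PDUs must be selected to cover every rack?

Atlas and Echo and Harbor together: Atlas ∪ Echo ∪ Harbor = {1, 2, 3, 4, 5, 6, 7} — every rack is covered.
Each PDU has at most 3 racks, and 2·3 = 6 < 7 — so at least 3 PDUs are needed, and 3 is optimal.

3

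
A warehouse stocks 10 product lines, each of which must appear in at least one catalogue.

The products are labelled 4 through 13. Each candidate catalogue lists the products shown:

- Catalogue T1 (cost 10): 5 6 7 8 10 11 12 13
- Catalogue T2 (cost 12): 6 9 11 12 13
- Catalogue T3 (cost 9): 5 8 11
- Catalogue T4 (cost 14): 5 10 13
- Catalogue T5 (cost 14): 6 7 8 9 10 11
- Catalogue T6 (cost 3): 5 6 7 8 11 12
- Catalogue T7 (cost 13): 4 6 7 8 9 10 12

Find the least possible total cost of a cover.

T1, T7 together cover every product (T1 ∪ T7 = {4, 5, 6, 7, 8, 9, 10, 11, 12, 13}); total cost 10 + 13 = 23.
The greedy pick T6, T7, T1 costs 26; no covering selection beats 23.

23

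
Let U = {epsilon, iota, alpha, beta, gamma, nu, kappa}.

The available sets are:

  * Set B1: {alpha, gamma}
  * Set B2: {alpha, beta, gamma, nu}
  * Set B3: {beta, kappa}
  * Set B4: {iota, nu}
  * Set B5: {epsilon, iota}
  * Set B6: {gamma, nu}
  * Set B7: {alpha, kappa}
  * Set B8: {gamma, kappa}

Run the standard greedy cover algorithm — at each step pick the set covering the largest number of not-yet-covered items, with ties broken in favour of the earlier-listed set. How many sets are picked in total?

3

Greedy: pick B2 (covers 4 new) → pick B5 (covers 2 new) → pick B3 (covers 1 new). Total picks: 3.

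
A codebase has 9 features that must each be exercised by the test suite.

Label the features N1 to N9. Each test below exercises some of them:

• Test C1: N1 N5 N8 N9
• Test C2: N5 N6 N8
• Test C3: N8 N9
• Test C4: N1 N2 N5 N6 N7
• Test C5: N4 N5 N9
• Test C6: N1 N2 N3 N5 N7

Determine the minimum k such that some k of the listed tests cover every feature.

3

C2 and C5 and C6 together: C2 ∪ C5 ∪ C6 = {N1, N2, N3, N4, N5, N6, N7, N8, N9} — every feature is covered.
Only C6 contains N3, so C6 is forced; the remaining 4 features need at least 2 more tests (each remaining test adds at most 2) — so at least 3 tests are needed, and 3 is optimal.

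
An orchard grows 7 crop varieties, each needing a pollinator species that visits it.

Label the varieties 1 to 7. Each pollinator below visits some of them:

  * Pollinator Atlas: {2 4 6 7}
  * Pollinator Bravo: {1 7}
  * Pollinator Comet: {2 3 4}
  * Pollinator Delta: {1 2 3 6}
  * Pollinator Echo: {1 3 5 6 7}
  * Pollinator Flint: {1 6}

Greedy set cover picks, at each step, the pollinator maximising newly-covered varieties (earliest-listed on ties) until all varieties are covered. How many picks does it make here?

Greedy: pick Echo (covers 5 new) → pick Atlas (covers 2 new). Total picks: 2.

2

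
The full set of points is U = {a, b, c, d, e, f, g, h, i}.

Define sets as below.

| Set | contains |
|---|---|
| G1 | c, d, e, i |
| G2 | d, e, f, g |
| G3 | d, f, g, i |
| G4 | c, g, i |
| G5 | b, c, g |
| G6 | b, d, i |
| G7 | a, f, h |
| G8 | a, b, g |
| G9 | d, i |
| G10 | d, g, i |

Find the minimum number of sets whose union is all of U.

3

G1 and G5 and G7 together: G1 ∪ G5 ∪ G7 = {a, b, c, d, e, f, g, h, i} — every point is covered.
Each set has at most 4 points, and 2·4 = 8 < 9 — so at least 3 sets are needed, and 3 is optimal.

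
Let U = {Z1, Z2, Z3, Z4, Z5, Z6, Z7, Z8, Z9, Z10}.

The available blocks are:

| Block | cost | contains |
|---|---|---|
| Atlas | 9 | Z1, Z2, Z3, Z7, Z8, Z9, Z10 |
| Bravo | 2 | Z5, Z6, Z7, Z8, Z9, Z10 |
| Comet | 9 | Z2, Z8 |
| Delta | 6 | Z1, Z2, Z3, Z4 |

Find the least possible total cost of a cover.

8

Bravo, Delta together cover every element (Bravo ∪ Delta = {Z1, Z2, Z3, Z4, Z5, Z6, Z7, Z8, Z9, Z10}); total cost 2 + 6 = 8.
No covering selection has total cost below 8.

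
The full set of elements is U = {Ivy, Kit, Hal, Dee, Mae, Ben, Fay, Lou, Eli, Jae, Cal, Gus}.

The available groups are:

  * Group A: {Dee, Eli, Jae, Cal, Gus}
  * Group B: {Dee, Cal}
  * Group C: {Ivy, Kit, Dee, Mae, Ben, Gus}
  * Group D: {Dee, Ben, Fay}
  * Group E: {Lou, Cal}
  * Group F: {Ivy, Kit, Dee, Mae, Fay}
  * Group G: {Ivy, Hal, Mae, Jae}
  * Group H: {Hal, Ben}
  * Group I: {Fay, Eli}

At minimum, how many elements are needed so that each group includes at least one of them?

T = {Hal, Dee, Eli, Cal} meets every group (each contains at least one member of T), and |T| = 4.
No choice of 3 elements meets every group, so 4 is the minimum.

4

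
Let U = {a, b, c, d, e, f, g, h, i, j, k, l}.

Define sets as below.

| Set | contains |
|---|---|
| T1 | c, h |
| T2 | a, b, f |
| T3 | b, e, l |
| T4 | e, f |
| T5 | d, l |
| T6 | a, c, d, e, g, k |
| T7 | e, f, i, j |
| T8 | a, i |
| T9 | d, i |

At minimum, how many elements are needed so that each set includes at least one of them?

The 4 elements {a, c, d, e} hit every set.
The sets T1, T4, T5, T8 are pairwise disjoint, so any hitting set needs a separate element for each — at least 4. Hence 4 is optimal.

4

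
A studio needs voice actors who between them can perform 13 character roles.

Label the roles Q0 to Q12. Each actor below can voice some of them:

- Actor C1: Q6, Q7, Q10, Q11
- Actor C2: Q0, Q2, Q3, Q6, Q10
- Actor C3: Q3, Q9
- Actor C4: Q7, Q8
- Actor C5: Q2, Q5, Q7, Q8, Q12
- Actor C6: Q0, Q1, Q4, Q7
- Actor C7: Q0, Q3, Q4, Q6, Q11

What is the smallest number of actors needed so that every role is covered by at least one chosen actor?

Take {C1, C3, C5, C6}. Their union is {Q0, Q1, Q2, Q3, Q4, Q5, Q6, Q7, Q8, Q9, Q10, Q11, Q12}, which is all 13 roles.
Only C6 contains Q1, so C6 is forced; the remaining 9 roles need at least 3 more actors (each remaining actor adds at most 4) — so at least 4 actors are needed, and 4 is optimal.

4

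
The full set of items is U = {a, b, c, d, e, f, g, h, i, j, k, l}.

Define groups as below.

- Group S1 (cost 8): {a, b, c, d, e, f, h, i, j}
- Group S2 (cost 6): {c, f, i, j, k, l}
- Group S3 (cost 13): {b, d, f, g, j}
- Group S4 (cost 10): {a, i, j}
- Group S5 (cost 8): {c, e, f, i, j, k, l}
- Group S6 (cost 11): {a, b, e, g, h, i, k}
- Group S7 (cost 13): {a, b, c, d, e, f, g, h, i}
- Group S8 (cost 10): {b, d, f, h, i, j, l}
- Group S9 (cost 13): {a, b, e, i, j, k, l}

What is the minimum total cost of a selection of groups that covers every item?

19

S2, S7 together cover every item (S2 ∪ S7 = {a, b, c, d, e, f, g, h, i, j, k, l}); total cost 6 + 13 = 19.
The greedy pick S1, S2, S6 costs 25; no covering selection beats 19.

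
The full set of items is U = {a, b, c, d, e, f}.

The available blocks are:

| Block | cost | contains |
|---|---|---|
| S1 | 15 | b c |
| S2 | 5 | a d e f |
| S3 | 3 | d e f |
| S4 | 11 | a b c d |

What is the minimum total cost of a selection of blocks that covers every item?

S3, S4 together cover every item (S3 ∪ S4 = {a, b, c, d, e, f}); total cost 3 + 11 = 14.
No covering selection has total cost below 14.

14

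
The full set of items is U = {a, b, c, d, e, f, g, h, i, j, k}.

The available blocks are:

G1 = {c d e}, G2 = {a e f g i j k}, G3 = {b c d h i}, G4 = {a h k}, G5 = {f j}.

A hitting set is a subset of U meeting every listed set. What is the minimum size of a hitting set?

3

Take T = {c, f, h}. Each listed block contains at least one of these, so T is a hitting set of size 3.
The blocks G1, G4, G5 are pairwise disjoint, so any hitting set needs a separate item for each — at least 3. Hence 3 is optimal.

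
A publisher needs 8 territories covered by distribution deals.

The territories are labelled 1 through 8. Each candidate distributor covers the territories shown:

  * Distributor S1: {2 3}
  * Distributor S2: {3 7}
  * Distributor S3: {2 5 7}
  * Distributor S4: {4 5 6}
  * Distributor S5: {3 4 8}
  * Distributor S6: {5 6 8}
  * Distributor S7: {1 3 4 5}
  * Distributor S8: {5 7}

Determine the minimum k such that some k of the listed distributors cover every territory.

3

Take {S3, S6, S7}. Their union is {1, 2, 3, 4, 5, 6, 7, 8}, which is all 8 territories.
Only S7 contains 1, so S7 is forced; the remaining 4 territories need at least 2 more distributors (each remaining distributor adds at most 2) — so at least 3 distributors are needed, and 3 is optimal.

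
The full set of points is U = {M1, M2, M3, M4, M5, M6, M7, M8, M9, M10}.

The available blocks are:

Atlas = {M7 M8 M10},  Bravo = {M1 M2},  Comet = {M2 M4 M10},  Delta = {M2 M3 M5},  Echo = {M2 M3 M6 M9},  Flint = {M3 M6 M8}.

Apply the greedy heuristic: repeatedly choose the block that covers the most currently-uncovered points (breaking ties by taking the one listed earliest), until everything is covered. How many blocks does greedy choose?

5

Greedy: pick Echo (covers 4 new) → pick Atlas (covers 3 new) → pick Bravo (covers 1 new) → pick Comet (covers 1 new) → pick Delta (covers 1 new). Total picks: 5.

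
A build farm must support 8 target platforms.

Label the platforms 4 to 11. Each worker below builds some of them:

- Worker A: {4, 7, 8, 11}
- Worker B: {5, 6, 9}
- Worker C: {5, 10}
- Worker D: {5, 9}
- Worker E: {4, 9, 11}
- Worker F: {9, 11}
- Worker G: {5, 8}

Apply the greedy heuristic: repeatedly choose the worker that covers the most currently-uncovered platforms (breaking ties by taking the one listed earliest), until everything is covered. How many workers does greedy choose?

Greedy: pick A (covers 4 new) → pick B (covers 3 new) → pick C (covers 1 new). Total picks: 3.

3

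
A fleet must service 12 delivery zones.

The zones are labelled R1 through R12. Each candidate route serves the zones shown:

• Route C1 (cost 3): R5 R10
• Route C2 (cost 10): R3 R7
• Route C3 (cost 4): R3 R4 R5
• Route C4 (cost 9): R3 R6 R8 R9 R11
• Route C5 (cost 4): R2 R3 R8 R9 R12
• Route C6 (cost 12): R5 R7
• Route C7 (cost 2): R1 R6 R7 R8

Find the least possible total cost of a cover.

22

C1, C3, C4, C5, C7 together cover every zone (C1 ∪ C3 ∪ C4 ∪ C5 ∪ C7 = {R1, R2, R3, R4, R5, R6, R7, R8, R9, R10, R11, R12}); total cost 3 + 4 + 9 + 4 + 2 = 22.
No covering selection has total cost below 22.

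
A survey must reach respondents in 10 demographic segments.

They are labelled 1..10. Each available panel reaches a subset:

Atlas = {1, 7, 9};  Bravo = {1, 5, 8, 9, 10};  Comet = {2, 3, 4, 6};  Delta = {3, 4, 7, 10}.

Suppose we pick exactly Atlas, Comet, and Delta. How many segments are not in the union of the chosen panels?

Union of Atlas, Comet, Delta = {1, 2, 3, 4, 6, 7, 9, 10}.
Not covered: 5, 8 — 2 segments.

2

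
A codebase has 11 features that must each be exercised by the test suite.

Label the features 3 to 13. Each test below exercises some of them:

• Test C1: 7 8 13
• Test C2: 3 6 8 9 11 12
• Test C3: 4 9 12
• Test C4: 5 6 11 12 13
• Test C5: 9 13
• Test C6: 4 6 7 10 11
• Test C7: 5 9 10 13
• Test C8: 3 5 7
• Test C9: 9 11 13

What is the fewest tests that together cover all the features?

3

C2 and C4 and C6 together: C2 ∪ C4 ∪ C6 = {3, 4, 5, 6, 7, 8, 9, 10, 11, 12, 13} — every feature is covered.
No 2 of the 9 tests cover everything (all 36 combinations miss at least one feature), so 3 is optimal.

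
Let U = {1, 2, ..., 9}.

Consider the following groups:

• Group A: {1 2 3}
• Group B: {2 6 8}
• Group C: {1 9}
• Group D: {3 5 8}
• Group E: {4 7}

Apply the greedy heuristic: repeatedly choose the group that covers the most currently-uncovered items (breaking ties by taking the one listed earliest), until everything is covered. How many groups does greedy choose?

Greedy: pick A (covers 3 new) → pick B (covers 2 new) → pick E (covers 2 new) → pick C (covers 1 new) → pick D (covers 1 new). Total picks: 5.
(The true minimum cover uses only 4 groups, so greedy is not optimal here.)

5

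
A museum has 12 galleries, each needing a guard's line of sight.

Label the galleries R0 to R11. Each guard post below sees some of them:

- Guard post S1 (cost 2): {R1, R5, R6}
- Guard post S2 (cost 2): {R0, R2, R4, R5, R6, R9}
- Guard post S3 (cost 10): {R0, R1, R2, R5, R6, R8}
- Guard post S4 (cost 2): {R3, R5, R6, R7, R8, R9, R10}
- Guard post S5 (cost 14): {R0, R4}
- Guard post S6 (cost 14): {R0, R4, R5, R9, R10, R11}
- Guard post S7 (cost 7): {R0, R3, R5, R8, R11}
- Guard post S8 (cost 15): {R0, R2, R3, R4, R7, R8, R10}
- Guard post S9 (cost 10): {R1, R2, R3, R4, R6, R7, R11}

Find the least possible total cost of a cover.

13

S1, S2, S4, S7 together cover every gallery (S1 ∪ S2 ∪ S4 ∪ S7 = {R0, R1, R2, R3, R4, R5, R6, R7, R8, R9, R10, R11}); total cost 2 + 2 + 2 + 7 = 13.
No covering selection has total cost below 13.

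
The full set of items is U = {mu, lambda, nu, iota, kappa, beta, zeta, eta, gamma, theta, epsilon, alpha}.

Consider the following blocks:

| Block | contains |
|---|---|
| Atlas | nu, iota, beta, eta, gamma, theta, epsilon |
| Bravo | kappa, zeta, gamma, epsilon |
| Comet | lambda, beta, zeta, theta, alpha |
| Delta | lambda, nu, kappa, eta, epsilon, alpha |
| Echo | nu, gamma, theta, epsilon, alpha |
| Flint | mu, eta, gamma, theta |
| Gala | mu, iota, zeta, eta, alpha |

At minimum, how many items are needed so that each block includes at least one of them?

2

The 2 items {gamma, alpha} hit every block.
No single item lies in every block, so at least 2 are needed and 2 is optimal.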